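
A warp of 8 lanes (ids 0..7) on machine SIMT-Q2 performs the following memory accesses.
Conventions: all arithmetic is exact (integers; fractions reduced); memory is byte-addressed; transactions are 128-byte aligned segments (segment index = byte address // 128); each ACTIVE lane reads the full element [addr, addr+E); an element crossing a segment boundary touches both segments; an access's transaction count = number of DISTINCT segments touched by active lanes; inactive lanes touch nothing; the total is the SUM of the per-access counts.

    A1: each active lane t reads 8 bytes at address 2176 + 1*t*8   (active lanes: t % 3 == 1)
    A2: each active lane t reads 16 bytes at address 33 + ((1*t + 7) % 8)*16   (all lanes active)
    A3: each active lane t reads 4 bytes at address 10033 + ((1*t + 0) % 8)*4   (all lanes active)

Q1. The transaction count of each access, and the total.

A1: 1 transaction
A2: 2 transactions
A3: 1 transaction

Answer: 1,2,1; total 4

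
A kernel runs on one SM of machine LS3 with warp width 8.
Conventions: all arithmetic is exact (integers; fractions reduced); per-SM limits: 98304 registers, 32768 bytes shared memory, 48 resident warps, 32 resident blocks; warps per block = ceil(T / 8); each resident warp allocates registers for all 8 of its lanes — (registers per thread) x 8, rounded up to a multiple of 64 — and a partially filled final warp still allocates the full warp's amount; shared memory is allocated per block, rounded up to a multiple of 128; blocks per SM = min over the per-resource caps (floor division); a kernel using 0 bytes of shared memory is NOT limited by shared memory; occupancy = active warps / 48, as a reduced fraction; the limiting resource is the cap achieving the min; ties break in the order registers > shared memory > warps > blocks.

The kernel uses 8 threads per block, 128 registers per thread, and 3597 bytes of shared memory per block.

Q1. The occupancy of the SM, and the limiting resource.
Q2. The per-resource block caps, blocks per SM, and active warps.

Answer: occupancy 1/6, limited by shared memory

registers: 96 blocks
shared memory: 8 blocks
warps: 48 blocks
blocks: 32 blocks

Answer: 8 blocks, 8 active warps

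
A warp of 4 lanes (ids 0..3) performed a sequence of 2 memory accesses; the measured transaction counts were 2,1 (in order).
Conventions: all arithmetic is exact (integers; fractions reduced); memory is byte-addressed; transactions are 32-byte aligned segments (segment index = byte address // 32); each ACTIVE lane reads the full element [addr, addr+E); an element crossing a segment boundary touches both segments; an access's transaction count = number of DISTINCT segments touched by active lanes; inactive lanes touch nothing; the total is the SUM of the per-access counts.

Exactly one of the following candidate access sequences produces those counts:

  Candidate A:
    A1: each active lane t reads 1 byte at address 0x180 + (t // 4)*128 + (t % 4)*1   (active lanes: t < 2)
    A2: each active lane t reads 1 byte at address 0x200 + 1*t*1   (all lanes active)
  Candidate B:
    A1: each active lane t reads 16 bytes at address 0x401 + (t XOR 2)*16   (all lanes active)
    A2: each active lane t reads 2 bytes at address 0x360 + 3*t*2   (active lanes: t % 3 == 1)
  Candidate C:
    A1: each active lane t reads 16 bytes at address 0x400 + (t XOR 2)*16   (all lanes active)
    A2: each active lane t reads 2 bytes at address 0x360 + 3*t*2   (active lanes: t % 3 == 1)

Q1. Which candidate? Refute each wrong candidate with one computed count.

A: A1 gives 1 transaction, not 2
B: A1 gives 3 transactions, not 2
C: all counts match (2,1)

Answer: C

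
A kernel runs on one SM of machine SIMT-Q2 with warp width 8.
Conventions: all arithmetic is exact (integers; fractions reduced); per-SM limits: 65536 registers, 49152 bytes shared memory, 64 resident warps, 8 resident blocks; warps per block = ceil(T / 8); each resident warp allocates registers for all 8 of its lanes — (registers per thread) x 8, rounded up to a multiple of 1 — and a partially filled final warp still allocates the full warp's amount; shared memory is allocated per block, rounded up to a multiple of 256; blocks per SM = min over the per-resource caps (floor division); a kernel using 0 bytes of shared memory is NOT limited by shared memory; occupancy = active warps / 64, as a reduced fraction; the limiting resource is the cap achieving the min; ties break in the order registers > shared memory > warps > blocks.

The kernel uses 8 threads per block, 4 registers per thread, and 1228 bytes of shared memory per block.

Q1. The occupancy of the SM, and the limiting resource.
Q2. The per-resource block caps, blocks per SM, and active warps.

Answer: occupancy 1/8, limited by blocks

registers: 2048 blocks
shared memory: 38 blocks
warps: 64 blocks
blocks: 8 blocks

Answer: 8 blocks, 8 active warps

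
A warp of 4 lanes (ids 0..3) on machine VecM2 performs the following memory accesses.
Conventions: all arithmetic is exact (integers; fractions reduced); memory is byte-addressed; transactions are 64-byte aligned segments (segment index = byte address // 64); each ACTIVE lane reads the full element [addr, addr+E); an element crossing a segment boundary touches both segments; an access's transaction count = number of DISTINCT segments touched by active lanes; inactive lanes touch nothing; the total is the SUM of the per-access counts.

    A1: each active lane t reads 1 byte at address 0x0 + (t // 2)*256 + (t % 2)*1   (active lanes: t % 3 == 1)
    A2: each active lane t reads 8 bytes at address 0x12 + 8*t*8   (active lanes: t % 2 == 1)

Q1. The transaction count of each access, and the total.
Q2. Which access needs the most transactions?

A1: 1 transaction
A2: 2 transactions

Answer: 1,2; total 3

Answer: A2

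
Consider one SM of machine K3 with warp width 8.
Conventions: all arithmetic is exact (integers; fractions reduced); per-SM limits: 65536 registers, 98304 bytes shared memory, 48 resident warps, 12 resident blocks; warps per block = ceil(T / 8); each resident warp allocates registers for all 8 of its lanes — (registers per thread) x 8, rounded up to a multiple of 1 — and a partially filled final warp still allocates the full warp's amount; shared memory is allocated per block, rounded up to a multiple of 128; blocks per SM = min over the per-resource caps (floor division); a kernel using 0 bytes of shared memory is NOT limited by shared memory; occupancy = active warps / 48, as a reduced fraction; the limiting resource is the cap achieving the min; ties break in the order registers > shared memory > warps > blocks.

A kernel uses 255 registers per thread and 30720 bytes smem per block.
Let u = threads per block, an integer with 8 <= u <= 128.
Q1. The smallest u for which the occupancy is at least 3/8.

Answer: u = 41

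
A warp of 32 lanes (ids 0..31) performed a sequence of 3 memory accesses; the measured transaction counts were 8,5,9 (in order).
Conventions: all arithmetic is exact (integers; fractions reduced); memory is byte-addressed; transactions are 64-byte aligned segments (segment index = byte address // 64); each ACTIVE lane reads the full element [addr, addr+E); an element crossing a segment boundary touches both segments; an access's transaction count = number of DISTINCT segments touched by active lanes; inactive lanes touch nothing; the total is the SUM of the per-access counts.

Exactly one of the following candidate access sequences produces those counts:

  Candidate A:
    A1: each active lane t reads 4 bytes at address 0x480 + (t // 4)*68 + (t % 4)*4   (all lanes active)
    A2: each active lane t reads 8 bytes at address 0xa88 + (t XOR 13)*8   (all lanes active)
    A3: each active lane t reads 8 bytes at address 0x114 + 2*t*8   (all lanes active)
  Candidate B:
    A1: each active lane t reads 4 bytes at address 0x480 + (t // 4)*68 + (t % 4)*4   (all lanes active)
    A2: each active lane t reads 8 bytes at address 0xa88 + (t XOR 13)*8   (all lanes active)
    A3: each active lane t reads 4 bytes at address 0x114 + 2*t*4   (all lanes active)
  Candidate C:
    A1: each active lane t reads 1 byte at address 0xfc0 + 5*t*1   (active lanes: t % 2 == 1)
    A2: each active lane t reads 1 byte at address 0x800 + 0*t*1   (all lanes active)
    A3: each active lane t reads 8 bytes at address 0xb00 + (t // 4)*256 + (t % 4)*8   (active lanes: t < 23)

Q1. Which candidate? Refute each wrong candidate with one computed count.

B: A3 gives 5 transactions, not 9
C: A1 gives 3 transactions, not 8
A: all counts match (8,5,9)

Answer: A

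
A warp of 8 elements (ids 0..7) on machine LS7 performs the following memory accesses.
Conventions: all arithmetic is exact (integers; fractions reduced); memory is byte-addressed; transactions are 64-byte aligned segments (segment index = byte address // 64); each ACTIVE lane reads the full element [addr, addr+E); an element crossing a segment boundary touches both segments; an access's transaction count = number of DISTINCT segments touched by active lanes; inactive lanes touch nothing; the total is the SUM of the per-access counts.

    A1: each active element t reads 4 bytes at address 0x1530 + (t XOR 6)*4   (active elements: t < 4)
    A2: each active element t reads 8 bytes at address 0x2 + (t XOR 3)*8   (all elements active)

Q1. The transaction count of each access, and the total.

A1: 1 transaction
A2: 2 transactions

Answer: 1,2; total 3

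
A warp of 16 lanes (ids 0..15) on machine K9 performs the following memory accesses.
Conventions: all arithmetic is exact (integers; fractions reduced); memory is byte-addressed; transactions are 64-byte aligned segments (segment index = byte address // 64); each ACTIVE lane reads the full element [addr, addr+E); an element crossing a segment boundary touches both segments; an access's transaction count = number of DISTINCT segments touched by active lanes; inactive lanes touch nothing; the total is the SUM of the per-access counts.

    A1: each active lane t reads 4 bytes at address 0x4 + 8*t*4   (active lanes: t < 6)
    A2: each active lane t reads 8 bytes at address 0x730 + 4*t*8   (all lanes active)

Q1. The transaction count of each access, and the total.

A1: 3 transactions
A2: 9 transactions

Answer: 3,9; total 12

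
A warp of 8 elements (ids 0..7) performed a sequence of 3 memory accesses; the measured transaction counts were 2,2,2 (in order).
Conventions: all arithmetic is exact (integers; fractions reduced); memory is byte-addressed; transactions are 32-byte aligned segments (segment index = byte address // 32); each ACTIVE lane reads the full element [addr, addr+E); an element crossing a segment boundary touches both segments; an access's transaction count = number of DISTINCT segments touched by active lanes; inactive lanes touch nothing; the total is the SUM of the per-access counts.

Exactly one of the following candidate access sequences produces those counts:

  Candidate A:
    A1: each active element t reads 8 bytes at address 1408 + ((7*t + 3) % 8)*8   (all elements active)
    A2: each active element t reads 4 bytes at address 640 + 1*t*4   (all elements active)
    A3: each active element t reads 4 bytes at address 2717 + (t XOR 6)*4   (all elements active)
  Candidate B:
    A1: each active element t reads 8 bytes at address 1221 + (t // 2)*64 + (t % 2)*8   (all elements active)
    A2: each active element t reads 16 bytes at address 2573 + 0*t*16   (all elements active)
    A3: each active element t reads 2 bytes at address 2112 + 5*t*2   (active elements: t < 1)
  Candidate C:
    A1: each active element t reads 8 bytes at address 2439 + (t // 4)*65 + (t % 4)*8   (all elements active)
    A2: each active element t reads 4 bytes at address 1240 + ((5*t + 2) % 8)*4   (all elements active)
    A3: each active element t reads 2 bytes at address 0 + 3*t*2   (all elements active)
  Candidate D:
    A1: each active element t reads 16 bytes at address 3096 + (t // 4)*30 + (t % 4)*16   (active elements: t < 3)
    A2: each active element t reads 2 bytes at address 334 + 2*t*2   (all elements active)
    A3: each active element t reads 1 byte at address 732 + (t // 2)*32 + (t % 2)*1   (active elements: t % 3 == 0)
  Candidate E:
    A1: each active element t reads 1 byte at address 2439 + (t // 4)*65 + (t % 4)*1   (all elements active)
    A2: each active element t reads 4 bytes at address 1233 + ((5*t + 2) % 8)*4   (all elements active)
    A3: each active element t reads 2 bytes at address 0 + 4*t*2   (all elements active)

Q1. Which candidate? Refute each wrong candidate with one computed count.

A: A2 gives 1 transaction, not 2
B: A1 gives 4 transactions, not 2
C: A1 gives 4 transactions, not 2
D: A1 gives 3 transactions, not 2
E: all counts match (2,2,2)

Answer: E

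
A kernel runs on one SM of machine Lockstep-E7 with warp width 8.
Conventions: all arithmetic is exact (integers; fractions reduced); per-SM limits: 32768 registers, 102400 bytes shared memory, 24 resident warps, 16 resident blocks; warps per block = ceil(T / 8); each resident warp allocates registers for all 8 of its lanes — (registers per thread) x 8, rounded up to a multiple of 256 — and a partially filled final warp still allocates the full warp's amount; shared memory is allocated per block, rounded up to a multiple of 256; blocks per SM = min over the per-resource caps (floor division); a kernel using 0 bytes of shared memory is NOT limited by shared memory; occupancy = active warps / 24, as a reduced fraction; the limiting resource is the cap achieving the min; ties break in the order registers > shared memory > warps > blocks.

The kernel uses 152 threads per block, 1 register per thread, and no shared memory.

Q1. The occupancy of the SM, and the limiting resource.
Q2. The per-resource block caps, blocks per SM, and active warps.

Answer: occupancy 19/24, limited by warps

registers: 6 blocks
shared memory: no limit (kernel uses none)
warps: 1 block
blocks: 16 blocks

Answer: 1 block, 19 active warps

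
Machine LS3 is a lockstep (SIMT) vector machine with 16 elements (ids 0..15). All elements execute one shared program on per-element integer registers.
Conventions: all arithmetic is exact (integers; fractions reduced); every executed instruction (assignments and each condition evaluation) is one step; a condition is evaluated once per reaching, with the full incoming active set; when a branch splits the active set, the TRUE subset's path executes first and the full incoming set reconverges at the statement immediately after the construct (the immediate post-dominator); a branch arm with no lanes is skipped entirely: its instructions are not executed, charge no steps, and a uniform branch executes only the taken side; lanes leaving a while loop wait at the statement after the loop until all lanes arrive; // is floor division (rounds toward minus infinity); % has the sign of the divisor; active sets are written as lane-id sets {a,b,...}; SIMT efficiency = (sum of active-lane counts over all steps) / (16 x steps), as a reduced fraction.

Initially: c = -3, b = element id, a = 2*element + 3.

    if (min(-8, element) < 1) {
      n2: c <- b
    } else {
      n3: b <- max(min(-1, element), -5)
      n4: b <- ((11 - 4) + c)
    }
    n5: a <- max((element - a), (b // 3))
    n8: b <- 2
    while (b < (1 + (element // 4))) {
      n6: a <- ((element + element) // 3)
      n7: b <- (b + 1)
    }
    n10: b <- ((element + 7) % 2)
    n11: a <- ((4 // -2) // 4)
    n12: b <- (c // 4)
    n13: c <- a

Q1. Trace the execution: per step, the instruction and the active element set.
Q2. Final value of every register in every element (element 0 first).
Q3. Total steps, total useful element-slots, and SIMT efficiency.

step 0: eval (min(-8, element) < 1)  {0,1,2,3,4,5,6,7,8,9,10,11,12,13,14,15}
step 1: c <- b                       {0,1,2,3,4,5,6,7,8,9,10,11,12,13,14,15}
step 2: a <- max((element - a), (b // 3)) {0,1,2,3,4,5,6,7,8,9,10,11,12,13,14,15}
step 3: b <- 2                       {0,1,2,3,4,5,6,7,8,9,10,11,12,13,14,15}
step 4: eval (b < (1 + (element // 4))) {0,1,2,3,4,5,6,7,8,9,10,11,12,13,14,15}
step 5: a <- ((element + element) // 3) {8,9,10,11,12,13,14,15}
step 6: b <- (b + 1)                 {8,9,10,11,12,13,14,15}
step 7: eval (b < (1 + (element // 4))) {8,9,10,11,12,13,14,15}
step 8: a <- ((element + element) // 3) {12,13,14,15}
step 9: b <- (b + 1)                 {12,13,14,15}
step 10: eval (b < (1 + (element // 4))) {12,13,14,15}
step 11: b <- ((element + 7) % 2)     {0,1,2,3,4,5,6,7,8,9,10,11,12,13,14,15}
step 12: a <- ((4 // -2) // 4)        {0,1,2,3,4,5,6,7,8,9,10,11,12,13,14,15}
step 13: b <- (c // 4)                {0,1,2,3,4,5,6,7,8,9,10,11,12,13,14,15}
step 14: c <- a                       {0,1,2,3,4,5,6,7,8,9,10,11,12,13,14,15}

Answer: 15 steps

c: -1,-1,-1,-1,-1,-1,-1,-1,-1,-1,-1,-1,-1,-1,-1,-1
b: 0,0,0,0,1,1,1,1,2,2,2,2,3,3,3,3
a: -1,-1,-1,-1,-1,-1,-1,-1,-1,-1,-1,-1,-1,-1,-1,-1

steps = 15; useful = 180; efficiency = 180/240 = 3/4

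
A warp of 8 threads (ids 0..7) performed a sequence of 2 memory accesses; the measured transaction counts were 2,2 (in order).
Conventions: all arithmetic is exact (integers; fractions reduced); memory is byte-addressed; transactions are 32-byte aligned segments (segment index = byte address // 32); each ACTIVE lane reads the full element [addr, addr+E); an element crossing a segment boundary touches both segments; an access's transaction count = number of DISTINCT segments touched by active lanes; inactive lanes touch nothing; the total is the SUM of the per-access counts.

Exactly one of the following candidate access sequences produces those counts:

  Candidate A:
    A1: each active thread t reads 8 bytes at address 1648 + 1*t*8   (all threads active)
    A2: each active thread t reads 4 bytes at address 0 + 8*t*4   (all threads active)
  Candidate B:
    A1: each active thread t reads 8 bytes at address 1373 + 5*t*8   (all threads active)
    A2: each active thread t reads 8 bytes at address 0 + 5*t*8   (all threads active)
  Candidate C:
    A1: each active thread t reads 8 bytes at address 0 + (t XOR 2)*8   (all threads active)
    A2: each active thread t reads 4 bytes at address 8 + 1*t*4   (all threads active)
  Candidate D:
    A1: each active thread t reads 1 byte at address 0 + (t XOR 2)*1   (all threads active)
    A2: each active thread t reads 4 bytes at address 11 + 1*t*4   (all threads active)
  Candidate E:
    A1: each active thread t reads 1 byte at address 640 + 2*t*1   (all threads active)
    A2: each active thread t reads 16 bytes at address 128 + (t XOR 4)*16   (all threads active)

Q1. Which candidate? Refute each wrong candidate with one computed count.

A: A1 gives 3 transactions, not 2
B: A1 gives 10 transactions, not 2
D: A1 gives 1 transaction, not 2
E: A1 gives 1 transaction, not 2
C: all counts match (2,2)

Answer: C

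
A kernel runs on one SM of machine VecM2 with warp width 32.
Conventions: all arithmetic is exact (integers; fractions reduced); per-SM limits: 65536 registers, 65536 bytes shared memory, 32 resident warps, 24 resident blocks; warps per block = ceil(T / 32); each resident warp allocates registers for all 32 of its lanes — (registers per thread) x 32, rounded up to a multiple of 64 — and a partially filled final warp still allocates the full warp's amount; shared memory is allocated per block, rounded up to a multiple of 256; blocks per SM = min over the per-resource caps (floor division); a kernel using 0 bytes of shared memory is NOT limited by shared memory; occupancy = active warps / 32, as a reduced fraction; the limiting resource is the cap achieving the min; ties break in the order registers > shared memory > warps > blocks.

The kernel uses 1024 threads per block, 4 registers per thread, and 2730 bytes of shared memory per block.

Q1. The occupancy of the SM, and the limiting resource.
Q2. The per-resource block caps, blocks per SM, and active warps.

Answer: occupancy 1, limited by warps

registers: 16 blocks
shared memory: 23 blocks
warps: 1 block
blocks: 24 blocks

Answer: 1 block, 32 active warps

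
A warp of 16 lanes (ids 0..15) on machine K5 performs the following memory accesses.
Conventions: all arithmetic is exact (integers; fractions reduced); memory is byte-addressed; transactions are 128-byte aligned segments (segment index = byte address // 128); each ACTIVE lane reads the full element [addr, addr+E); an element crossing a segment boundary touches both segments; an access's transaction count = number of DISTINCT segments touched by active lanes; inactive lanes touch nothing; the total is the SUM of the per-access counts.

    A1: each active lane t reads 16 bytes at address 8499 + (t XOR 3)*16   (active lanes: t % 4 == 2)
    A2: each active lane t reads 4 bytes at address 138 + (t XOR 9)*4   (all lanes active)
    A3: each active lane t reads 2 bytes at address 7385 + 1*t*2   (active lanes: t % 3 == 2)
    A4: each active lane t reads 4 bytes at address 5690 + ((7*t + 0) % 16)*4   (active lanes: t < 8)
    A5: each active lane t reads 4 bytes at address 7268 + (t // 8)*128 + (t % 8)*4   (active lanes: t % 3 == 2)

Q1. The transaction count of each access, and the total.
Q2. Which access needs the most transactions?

A1: 3 transactions
A2: 1 transaction
A3: 1 transaction
A4: 1 transaction
A5: 2 transactions

Answer: 3,1,1,1,2; total 8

Answer: A1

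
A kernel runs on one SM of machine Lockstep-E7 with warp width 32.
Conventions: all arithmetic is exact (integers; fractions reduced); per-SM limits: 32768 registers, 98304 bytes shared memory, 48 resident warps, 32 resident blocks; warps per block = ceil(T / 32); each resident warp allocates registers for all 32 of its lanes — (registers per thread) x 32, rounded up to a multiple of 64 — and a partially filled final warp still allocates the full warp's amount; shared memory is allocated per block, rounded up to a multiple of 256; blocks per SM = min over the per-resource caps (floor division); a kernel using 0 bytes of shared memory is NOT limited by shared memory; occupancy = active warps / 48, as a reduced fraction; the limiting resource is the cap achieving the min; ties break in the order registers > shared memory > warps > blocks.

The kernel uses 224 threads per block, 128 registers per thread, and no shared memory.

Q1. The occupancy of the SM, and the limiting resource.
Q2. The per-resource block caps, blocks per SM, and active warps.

Answer: occupancy 7/48, limited by registers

registers: 1 block
shared memory: no limit (kernel uses none)
warps: 6 blocks
blocks: 32 blocks

Answer: 1 block, 7 active warps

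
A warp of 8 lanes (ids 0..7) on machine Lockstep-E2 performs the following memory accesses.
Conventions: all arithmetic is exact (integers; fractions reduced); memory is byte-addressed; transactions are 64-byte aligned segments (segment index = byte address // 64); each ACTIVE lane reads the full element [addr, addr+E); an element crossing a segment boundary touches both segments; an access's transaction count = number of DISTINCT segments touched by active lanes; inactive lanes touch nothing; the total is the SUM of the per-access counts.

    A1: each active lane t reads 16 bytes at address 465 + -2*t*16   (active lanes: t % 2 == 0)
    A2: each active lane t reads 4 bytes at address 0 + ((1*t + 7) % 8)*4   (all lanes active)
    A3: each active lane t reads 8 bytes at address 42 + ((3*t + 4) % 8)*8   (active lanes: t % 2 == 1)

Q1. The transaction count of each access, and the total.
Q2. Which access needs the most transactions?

A1: 4 transactions
A2: 1 transaction
A3: 2 transactions

Answer: 4,1,2; total 7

Answer: A1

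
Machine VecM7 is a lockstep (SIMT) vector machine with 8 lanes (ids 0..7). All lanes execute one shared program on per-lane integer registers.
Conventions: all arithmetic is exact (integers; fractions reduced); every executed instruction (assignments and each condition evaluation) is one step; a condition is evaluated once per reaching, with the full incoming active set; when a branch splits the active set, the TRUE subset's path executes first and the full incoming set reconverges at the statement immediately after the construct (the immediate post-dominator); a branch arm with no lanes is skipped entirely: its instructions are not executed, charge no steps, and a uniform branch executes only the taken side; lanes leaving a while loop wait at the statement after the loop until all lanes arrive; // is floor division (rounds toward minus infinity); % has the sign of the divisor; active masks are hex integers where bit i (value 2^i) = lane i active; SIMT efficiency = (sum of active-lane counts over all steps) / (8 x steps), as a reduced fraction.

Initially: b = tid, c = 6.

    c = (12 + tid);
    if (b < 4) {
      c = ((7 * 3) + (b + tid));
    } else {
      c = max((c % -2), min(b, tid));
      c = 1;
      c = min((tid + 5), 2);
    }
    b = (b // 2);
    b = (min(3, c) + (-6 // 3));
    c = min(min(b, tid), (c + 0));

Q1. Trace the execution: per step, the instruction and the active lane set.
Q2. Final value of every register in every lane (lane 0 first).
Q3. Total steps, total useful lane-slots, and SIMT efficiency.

step 0: c <- (12 + tid)              0xff
step 1: eval (b < 4)                 0xff
step 2: c <- ((7 * 3) + (b + tid))   0x0f
step 3: c <- max((c % -2), min(b, tid)) 0xf0
step 4: c <- 1                       0xf0
step 5: c <- min((tid + 5), 2)       0xf0
step 6: b <- (b // 2)                0xff
step 7: b <- (min(3, c) + (-6 // 3)) 0xff
step 8: c <- min(min(b, tid), (c + 0)) 0xff

Answer: 9 steps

b: 1,1,1,1,0,0,0,0
c: 0,1,1,1,0,0,0,0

steps = 9; useful = 56; efficiency = 56/72 = 7/9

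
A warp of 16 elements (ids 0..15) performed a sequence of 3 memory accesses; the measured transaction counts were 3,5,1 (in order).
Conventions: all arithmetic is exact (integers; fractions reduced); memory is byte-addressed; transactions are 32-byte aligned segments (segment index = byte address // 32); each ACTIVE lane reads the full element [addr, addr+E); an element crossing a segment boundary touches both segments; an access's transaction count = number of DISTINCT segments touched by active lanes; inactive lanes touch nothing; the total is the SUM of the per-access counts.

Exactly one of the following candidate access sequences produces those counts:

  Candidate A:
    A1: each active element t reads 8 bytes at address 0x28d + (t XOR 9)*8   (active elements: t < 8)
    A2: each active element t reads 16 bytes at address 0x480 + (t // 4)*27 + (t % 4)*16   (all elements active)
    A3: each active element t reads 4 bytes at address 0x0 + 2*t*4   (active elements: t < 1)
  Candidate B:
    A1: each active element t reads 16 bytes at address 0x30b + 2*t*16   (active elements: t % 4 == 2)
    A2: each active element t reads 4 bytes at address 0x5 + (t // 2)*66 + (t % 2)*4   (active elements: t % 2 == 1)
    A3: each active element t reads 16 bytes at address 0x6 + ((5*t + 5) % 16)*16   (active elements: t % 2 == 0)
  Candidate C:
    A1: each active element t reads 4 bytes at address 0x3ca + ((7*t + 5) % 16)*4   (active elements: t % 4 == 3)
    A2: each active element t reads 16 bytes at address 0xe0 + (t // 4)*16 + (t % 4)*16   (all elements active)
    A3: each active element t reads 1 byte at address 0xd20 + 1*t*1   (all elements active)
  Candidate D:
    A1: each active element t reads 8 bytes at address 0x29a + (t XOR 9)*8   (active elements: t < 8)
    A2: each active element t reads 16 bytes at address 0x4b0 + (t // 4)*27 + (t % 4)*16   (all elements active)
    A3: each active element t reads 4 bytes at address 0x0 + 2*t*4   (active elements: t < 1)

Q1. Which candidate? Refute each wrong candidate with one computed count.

B: A1 gives 4 transactions, not 3
C: A2 gives 4 transactions, not 5
D: A2 gives 6 transactions, not 5
A: all counts match (3,5,1)

Answer: A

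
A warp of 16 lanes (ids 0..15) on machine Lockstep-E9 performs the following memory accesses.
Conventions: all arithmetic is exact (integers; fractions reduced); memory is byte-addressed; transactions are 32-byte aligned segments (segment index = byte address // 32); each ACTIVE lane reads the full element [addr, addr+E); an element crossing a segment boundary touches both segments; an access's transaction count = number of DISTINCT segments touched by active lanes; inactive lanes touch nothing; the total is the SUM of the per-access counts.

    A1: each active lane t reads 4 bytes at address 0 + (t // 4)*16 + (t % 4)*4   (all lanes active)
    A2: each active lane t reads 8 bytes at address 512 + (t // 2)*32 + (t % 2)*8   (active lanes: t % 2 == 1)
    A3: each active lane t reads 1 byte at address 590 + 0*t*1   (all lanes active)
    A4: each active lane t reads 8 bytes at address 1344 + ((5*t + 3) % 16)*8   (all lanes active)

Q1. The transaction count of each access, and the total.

A1: 2 transactions
A2: 8 transactions
A3: 1 transaction
A4: 4 transactions

Answer: 2,8,1,4; total 15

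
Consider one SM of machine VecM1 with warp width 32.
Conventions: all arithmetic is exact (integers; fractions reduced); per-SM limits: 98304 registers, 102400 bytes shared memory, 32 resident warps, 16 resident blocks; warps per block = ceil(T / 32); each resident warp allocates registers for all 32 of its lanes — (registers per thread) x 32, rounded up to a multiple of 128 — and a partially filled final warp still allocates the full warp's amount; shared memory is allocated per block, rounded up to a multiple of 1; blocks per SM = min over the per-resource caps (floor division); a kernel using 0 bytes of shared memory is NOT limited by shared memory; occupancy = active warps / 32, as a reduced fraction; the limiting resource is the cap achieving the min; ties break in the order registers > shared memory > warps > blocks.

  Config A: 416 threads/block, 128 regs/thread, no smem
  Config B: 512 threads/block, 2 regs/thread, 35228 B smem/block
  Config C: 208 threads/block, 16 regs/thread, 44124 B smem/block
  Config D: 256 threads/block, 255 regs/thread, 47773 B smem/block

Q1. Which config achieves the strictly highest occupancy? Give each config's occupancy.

occupancies: A 13/32, B 1, C 7/16, D 1/4

Answer: B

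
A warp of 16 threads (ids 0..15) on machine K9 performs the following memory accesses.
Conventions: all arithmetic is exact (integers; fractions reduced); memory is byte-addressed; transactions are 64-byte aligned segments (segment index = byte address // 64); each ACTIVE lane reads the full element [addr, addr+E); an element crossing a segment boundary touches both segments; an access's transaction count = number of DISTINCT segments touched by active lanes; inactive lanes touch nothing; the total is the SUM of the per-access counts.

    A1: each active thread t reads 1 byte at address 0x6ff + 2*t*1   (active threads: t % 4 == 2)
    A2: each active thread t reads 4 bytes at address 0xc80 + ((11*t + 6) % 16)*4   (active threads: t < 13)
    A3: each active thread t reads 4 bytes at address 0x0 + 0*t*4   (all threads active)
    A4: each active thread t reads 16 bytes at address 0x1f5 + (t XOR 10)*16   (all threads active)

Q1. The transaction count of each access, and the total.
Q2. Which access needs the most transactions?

A1: 1 transaction
A2: 1 transaction
A3: 1 transaction
A4: 5 transactions

Answer: 1,1,1,5; total 8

Answer: A4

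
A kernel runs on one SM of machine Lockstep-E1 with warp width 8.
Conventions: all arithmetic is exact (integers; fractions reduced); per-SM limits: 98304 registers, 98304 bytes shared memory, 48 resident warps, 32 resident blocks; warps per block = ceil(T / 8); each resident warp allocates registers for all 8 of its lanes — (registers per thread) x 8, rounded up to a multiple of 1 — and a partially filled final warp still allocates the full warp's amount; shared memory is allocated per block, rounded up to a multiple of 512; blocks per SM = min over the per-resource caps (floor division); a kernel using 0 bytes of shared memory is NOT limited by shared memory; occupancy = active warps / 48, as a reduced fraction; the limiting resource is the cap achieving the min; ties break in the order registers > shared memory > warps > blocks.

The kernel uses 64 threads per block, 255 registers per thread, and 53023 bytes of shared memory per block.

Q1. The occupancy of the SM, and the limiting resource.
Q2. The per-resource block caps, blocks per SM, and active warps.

Answer: occupancy 1/6, limited by shared memory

registers: 6 blocks
shared memory: 1 block
warps: 6 blocks
blocks: 32 blocks

Answer: 1 block, 8 active warps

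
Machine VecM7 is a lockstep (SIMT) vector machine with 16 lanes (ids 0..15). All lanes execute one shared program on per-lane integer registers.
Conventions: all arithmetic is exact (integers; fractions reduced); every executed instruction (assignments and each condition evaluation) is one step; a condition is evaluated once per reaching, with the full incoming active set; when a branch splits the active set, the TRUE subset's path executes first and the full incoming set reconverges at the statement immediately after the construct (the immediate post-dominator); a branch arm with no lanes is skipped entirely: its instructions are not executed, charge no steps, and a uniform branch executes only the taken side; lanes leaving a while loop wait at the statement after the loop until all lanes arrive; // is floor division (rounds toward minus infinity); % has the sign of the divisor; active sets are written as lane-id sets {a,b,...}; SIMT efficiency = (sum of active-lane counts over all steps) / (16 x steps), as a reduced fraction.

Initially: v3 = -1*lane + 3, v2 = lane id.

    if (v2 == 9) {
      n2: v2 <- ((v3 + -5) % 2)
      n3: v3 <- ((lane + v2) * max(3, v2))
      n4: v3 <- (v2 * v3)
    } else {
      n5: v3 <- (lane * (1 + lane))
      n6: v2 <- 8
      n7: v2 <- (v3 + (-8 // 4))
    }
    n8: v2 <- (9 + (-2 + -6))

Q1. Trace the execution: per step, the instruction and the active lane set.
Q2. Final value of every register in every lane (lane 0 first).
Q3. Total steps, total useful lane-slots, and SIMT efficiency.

step 0: eval (v2 == 9)               {0,1,2,3,4,5,6,7,8,9,10,11,12,13,14,15}
step 1: v2 <- ((v3 + -5) % 2)        {9}
step 2: v3 <- ((lane + v2) * max(3, v2)) {9}
step 3: v3 <- (v2 * v3)              {9}
step 4: v3 <- (lane * (1 + lane))    {0,1,2,3,4,5,6,7,8,10,11,12,13,14,15}
step 5: v2 <- 8                      {0,1,2,3,4,5,6,7,8,10,11,12,13,14,15}
step 6: v2 <- (v3 + (-8 // 4))       {0,1,2,3,4,5,6,7,8,10,11,12,13,14,15}
step 7: v2 <- (9 + (-2 + -6))        {0,1,2,3,4,5,6,7,8,9,10,11,12,13,14,15}

Answer: 8 steps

v3: 0,2,6,12,20,30,42,56,72,30,110,132,156,182,210,240
v2: 1,1,1,1,1,1,1,1,1,1,1,1,1,1,1,1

steps = 8; useful = 80; efficiency = 80/128 = 5/8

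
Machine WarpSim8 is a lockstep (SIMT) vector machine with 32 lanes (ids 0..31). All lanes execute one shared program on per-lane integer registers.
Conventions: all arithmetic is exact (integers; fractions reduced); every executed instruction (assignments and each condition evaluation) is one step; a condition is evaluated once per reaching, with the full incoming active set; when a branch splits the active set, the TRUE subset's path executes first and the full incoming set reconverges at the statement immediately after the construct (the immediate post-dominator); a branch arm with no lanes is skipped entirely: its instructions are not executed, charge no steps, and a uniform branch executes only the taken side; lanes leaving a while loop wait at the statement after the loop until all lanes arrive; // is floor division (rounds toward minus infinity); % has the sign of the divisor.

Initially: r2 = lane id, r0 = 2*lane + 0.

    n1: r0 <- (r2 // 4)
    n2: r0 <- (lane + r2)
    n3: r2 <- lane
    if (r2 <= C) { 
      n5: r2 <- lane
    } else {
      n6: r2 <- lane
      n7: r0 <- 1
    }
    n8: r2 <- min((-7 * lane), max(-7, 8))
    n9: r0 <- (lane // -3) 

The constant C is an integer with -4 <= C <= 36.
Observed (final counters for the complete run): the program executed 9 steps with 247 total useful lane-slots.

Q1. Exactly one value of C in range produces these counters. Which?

Answer: C = 8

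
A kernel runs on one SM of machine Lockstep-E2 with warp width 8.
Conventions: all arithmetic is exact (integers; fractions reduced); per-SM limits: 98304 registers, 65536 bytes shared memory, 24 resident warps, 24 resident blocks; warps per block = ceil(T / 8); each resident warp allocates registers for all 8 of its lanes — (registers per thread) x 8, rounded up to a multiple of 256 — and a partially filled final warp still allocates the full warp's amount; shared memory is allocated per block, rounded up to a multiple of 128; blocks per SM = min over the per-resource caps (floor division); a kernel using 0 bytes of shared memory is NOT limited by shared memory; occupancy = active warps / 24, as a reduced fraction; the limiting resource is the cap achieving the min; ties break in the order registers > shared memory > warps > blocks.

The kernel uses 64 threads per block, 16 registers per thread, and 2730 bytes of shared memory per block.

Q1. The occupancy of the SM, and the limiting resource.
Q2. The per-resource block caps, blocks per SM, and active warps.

Answer: occupancy 1, limited by warps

registers: 48 blocks
shared memory: 23 blocks
warps: 3 blocks
blocks: 24 blocks

Answer: 3 blocks, 24 active warps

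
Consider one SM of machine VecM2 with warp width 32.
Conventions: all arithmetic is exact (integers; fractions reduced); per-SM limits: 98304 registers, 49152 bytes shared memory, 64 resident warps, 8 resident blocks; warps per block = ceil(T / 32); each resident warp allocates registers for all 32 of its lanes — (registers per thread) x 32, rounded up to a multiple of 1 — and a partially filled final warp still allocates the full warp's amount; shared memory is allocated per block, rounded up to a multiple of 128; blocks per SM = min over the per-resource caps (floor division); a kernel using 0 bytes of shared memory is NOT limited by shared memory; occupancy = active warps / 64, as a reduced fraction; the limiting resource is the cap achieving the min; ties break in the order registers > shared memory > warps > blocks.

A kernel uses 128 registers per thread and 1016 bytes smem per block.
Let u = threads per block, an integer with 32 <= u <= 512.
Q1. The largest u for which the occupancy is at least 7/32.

Answer: u = 512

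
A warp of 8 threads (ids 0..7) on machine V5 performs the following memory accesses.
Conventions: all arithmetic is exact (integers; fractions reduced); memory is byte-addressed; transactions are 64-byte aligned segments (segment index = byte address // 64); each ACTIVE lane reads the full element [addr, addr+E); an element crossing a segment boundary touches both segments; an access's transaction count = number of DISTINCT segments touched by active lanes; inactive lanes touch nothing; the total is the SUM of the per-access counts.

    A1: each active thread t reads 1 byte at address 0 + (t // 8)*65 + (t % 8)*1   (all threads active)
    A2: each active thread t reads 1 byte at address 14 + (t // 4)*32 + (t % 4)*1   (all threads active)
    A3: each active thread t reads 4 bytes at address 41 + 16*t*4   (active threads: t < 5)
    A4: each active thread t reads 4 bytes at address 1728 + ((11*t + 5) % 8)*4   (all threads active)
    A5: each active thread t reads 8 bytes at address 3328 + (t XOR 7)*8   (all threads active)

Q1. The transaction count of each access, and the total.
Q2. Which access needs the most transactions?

A1: 1 transaction
A2: 1 transaction
A3: 5 transactions
A4: 1 transaction
A5: 1 transaction

Answer: 1,1,5,1,1; total 9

Answer: A3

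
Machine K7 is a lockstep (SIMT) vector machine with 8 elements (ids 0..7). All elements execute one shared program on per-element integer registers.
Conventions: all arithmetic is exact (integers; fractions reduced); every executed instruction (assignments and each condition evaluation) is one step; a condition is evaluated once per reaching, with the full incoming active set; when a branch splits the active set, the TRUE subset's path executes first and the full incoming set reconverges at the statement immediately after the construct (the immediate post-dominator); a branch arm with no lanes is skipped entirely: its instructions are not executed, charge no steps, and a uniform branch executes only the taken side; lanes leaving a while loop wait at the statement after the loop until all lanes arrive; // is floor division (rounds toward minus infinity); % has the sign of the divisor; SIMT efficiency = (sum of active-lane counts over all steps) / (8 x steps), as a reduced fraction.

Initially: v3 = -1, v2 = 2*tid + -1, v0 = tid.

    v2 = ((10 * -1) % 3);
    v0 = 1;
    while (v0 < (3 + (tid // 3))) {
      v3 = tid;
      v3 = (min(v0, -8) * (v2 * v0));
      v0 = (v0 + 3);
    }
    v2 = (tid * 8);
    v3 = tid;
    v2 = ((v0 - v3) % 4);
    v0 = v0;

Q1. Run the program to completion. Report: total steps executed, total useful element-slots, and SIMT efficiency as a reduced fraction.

Answer: 15 steps, 96 useful, 4/5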